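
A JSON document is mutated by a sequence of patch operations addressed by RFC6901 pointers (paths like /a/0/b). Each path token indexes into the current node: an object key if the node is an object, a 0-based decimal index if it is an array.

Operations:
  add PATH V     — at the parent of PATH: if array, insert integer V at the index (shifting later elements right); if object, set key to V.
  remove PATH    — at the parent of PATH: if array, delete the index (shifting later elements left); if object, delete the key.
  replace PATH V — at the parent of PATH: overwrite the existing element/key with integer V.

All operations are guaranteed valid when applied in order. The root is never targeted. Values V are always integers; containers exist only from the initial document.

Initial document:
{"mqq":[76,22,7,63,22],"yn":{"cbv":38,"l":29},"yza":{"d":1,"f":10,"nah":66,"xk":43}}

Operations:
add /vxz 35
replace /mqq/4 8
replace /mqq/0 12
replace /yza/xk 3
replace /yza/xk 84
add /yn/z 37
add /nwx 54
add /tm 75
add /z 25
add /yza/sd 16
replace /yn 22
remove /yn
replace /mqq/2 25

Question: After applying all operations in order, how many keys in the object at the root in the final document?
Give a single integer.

Answer: 6

Derivation:
After op 1 (add /vxz 35): {"mqq":[76,22,7,63,22],"vxz":35,"yn":{"cbv":38,"l":29},"yza":{"d":1,"f":10,"nah":66,"xk":43}}
After op 2 (replace /mqq/4 8): {"mqq":[76,22,7,63,8],"vxz":35,"yn":{"cbv":38,"l":29},"yza":{"d":1,"f":10,"nah":66,"xk":43}}
After op 3 (replace /mqq/0 12): {"mqq":[12,22,7,63,8],"vxz":35,"yn":{"cbv":38,"l":29},"yza":{"d":1,"f":10,"nah":66,"xk":43}}
After op 4 (replace /yza/xk 3): {"mqq":[12,22,7,63,8],"vxz":35,"yn":{"cbv":38,"l":29},"yza":{"d":1,"f":10,"nah":66,"xk":3}}
After op 5 (replace /yza/xk 84): {"mqq":[12,22,7,63,8],"vxz":35,"yn":{"cbv":38,"l":29},"yza":{"d":1,"f":10,"nah":66,"xk":84}}
After op 6 (add /yn/z 37): {"mqq":[12,22,7,63,8],"vxz":35,"yn":{"cbv":38,"l":29,"z":37},"yza":{"d":1,"f":10,"nah":66,"xk":84}}
After op 7 (add /nwx 54): {"mqq":[12,22,7,63,8],"nwx":54,"vxz":35,"yn":{"cbv":38,"l":29,"z":37},"yza":{"d":1,"f":10,"nah":66,"xk":84}}
After op 8 (add /tm 75): {"mqq":[12,22,7,63,8],"nwx":54,"tm":75,"vxz":35,"yn":{"cbv":38,"l":29,"z":37},"yza":{"d":1,"f":10,"nah":66,"xk":84}}
After op 9 (add /z 25): {"mqq":[12,22,7,63,8],"nwx":54,"tm":75,"vxz":35,"yn":{"cbv":38,"l":29,"z":37},"yza":{"d":1,"f":10,"nah":66,"xk":84},"z":25}
After op 10 (add /yza/sd 16): {"mqq":[12,22,7,63,8],"nwx":54,"tm":75,"vxz":35,"yn":{"cbv":38,"l":29,"z":37},"yza":{"d":1,"f":10,"nah":66,"sd":16,"xk":84},"z":25}
After op 11 (replace /yn 22): {"mqq":[12,22,7,63,8],"nwx":54,"tm":75,"vxz":35,"yn":22,"yza":{"d":1,"f":10,"nah":66,"sd":16,"xk":84},"z":25}
After op 12 (remove /yn): {"mqq":[12,22,7,63,8],"nwx":54,"tm":75,"vxz":35,"yza":{"d":1,"f":10,"nah":66,"sd":16,"xk":84},"z":25}
After op 13 (replace /mqq/2 25): {"mqq":[12,22,25,63,8],"nwx":54,"tm":75,"vxz":35,"yza":{"d":1,"f":10,"nah":66,"sd":16,"xk":84},"z":25}
Size at the root: 6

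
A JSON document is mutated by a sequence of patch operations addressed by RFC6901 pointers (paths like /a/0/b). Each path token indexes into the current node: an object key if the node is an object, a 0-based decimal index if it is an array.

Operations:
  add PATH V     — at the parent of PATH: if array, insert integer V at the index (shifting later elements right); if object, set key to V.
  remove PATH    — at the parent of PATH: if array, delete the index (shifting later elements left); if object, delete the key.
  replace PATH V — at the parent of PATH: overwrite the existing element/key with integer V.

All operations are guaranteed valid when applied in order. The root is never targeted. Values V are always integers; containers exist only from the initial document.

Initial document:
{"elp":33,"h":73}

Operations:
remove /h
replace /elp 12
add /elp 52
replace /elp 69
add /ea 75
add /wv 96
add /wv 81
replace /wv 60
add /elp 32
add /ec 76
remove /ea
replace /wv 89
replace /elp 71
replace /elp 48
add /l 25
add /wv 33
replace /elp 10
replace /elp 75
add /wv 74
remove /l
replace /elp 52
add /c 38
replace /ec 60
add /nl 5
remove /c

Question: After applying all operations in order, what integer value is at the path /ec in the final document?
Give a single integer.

Answer: 60

Derivation:
After op 1 (remove /h): {"elp":33}
After op 2 (replace /elp 12): {"elp":12}
After op 3 (add /elp 52): {"elp":52}
After op 4 (replace /elp 69): {"elp":69}
After op 5 (add /ea 75): {"ea":75,"elp":69}
After op 6 (add /wv 96): {"ea":75,"elp":69,"wv":96}
After op 7 (add /wv 81): {"ea":75,"elp":69,"wv":81}
After op 8 (replace /wv 60): {"ea":75,"elp":69,"wv":60}
After op 9 (add /elp 32): {"ea":75,"elp":32,"wv":60}
After op 10 (add /ec 76): {"ea":75,"ec":76,"elp":32,"wv":60}
After op 11 (remove /ea): {"ec":76,"elp":32,"wv":60}
After op 12 (replace /wv 89): {"ec":76,"elp":32,"wv":89}
After op 13 (replace /elp 71): {"ec":76,"elp":71,"wv":89}
After op 14 (replace /elp 48): {"ec":76,"elp":48,"wv":89}
After op 15 (add /l 25): {"ec":76,"elp":48,"l":25,"wv":89}
After op 16 (add /wv 33): {"ec":76,"elp":48,"l":25,"wv":33}
After op 17 (replace /elp 10): {"ec":76,"elp":10,"l":25,"wv":33}
After op 18 (replace /elp 75): {"ec":76,"elp":75,"l":25,"wv":33}
After op 19 (add /wv 74): {"ec":76,"elp":75,"l":25,"wv":74}
After op 20 (remove /l): {"ec":76,"elp":75,"wv":74}
After op 21 (replace /elp 52): {"ec":76,"elp":52,"wv":74}
After op 22 (add /c 38): {"c":38,"ec":76,"elp":52,"wv":74}
After op 23 (replace /ec 60): {"c":38,"ec":60,"elp":52,"wv":74}
After op 24 (add /nl 5): {"c":38,"ec":60,"elp":52,"nl":5,"wv":74}
After op 25 (remove /c): {"ec":60,"elp":52,"nl":5,"wv":74}
Value at /ec: 60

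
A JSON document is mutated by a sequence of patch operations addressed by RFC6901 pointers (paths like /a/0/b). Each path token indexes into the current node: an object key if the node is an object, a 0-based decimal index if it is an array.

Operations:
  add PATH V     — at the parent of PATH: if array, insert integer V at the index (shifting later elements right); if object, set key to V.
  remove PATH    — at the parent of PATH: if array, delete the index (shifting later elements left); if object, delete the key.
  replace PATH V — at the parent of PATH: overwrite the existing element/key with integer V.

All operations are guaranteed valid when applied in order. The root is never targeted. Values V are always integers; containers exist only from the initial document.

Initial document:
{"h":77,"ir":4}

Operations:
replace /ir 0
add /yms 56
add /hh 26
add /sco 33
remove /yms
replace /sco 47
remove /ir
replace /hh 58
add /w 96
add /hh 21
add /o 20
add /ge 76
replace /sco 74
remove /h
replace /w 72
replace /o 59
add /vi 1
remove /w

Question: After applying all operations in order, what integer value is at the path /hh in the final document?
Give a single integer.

After op 1 (replace /ir 0): {"h":77,"ir":0}
After op 2 (add /yms 56): {"h":77,"ir":0,"yms":56}
After op 3 (add /hh 26): {"h":77,"hh":26,"ir":0,"yms":56}
After op 4 (add /sco 33): {"h":77,"hh":26,"ir":0,"sco":33,"yms":56}
After op 5 (remove /yms): {"h":77,"hh":26,"ir":0,"sco":33}
After op 6 (replace /sco 47): {"h":77,"hh":26,"ir":0,"sco":47}
After op 7 (remove /ir): {"h":77,"hh":26,"sco":47}
After op 8 (replace /hh 58): {"h":77,"hh":58,"sco":47}
After op 9 (add /w 96): {"h":77,"hh":58,"sco":47,"w":96}
After op 10 (add /hh 21): {"h":77,"hh":21,"sco":47,"w":96}
After op 11 (add /o 20): {"h":77,"hh":21,"o":20,"sco":47,"w":96}
After op 12 (add /ge 76): {"ge":76,"h":77,"hh":21,"o":20,"sco":47,"w":96}
After op 13 (replace /sco 74): {"ge":76,"h":77,"hh":21,"o":20,"sco":74,"w":96}
After op 14 (remove /h): {"ge":76,"hh":21,"o":20,"sco":74,"w":96}
After op 15 (replace /w 72): {"ge":76,"hh":21,"o":20,"sco":74,"w":72}
After op 16 (replace /o 59): {"ge":76,"hh":21,"o":59,"sco":74,"w":72}
After op 17 (add /vi 1): {"ge":76,"hh":21,"o":59,"sco":74,"vi":1,"w":72}
After op 18 (remove /w): {"ge":76,"hh":21,"o":59,"sco":74,"vi":1}
Value at /hh: 21

Answer: 21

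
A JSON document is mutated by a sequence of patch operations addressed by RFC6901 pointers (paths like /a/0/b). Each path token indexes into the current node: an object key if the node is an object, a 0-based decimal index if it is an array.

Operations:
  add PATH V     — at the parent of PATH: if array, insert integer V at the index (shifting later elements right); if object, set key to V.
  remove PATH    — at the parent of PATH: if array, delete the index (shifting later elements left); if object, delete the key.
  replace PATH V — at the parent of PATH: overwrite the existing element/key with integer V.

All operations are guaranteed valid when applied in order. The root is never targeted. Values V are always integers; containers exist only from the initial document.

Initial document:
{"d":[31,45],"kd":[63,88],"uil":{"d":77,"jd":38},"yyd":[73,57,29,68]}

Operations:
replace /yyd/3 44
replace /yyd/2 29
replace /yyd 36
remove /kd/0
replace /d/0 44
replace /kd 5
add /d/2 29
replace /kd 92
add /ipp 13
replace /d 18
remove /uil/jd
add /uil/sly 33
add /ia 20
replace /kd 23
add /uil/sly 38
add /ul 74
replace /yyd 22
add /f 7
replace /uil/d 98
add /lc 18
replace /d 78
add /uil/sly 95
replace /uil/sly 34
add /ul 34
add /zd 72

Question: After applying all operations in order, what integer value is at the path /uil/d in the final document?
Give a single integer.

Answer: 98

Derivation:
After op 1 (replace /yyd/3 44): {"d":[31,45],"kd":[63,88],"uil":{"d":77,"jd":38},"yyd":[73,57,29,44]}
After op 2 (replace /yyd/2 29): {"d":[31,45],"kd":[63,88],"uil":{"d":77,"jd":38},"yyd":[73,57,29,44]}
After op 3 (replace /yyd 36): {"d":[31,45],"kd":[63,88],"uil":{"d":77,"jd":38},"yyd":36}
After op 4 (remove /kd/0): {"d":[31,45],"kd":[88],"uil":{"d":77,"jd":38},"yyd":36}
After op 5 (replace /d/0 44): {"d":[44,45],"kd":[88],"uil":{"d":77,"jd":38},"yyd":36}
After op 6 (replace /kd 5): {"d":[44,45],"kd":5,"uil":{"d":77,"jd":38},"yyd":36}
After op 7 (add /d/2 29): {"d":[44,45,29],"kd":5,"uil":{"d":77,"jd":38},"yyd":36}
After op 8 (replace /kd 92): {"d":[44,45,29],"kd":92,"uil":{"d":77,"jd":38},"yyd":36}
After op 9 (add /ipp 13): {"d":[44,45,29],"ipp":13,"kd":92,"uil":{"d":77,"jd":38},"yyd":36}
After op 10 (replace /d 18): {"d":18,"ipp":13,"kd":92,"uil":{"d":77,"jd":38},"yyd":36}
After op 11 (remove /uil/jd): {"d":18,"ipp":13,"kd":92,"uil":{"d":77},"yyd":36}
After op 12 (add /uil/sly 33): {"d":18,"ipp":13,"kd":92,"uil":{"d":77,"sly":33},"yyd":36}
After op 13 (add /ia 20): {"d":18,"ia":20,"ipp":13,"kd":92,"uil":{"d":77,"sly":33},"yyd":36}
After op 14 (replace /kd 23): {"d":18,"ia":20,"ipp":13,"kd":23,"uil":{"d":77,"sly":33},"yyd":36}
After op 15 (add /uil/sly 38): {"d":18,"ia":20,"ipp":13,"kd":23,"uil":{"d":77,"sly":38},"yyd":36}
After op 16 (add /ul 74): {"d":18,"ia":20,"ipp":13,"kd":23,"uil":{"d":77,"sly":38},"ul":74,"yyd":36}
After op 17 (replace /yyd 22): {"d":18,"ia":20,"ipp":13,"kd":23,"uil":{"d":77,"sly":38},"ul":74,"yyd":22}
After op 18 (add /f 7): {"d":18,"f":7,"ia":20,"ipp":13,"kd":23,"uil":{"d":77,"sly":38},"ul":74,"yyd":22}
After op 19 (replace /uil/d 98): {"d":18,"f":7,"ia":20,"ipp":13,"kd":23,"uil":{"d":98,"sly":38},"ul":74,"yyd":22}
After op 20 (add /lc 18): {"d":18,"f":7,"ia":20,"ipp":13,"kd":23,"lc":18,"uil":{"d":98,"sly":38},"ul":74,"yyd":22}
After op 21 (replace /d 78): {"d":78,"f":7,"ia":20,"ipp":13,"kd":23,"lc":18,"uil":{"d":98,"sly":38},"ul":74,"yyd":22}
After op 22 (add /uil/sly 95): {"d":78,"f":7,"ia":20,"ipp":13,"kd":23,"lc":18,"uil":{"d":98,"sly":95},"ul":74,"yyd":22}
After op 23 (replace /uil/sly 34): {"d":78,"f":7,"ia":20,"ipp":13,"kd":23,"lc":18,"uil":{"d":98,"sly":34},"ul":74,"yyd":22}
After op 24 (add /ul 34): {"d":78,"f":7,"ia":20,"ipp":13,"kd":23,"lc":18,"uil":{"d":98,"sly":34},"ul":34,"yyd":22}
After op 25 (add /zd 72): {"d":78,"f":7,"ia":20,"ipp":13,"kd":23,"lc":18,"uil":{"d":98,"sly":34},"ul":34,"yyd":22,"zd":72}
Value at /uil/d: 98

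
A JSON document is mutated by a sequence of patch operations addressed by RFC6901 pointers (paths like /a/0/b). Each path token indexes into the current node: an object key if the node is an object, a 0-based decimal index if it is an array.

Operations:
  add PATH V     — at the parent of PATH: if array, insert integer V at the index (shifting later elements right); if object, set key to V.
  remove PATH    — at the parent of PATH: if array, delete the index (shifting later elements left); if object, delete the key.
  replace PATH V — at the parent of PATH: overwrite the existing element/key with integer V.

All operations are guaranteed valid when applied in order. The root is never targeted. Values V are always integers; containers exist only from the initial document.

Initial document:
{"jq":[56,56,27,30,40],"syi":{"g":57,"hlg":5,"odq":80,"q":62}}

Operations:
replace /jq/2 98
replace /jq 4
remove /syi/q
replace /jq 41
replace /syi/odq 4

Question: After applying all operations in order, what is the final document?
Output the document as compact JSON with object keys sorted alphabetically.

Answer: {"jq":41,"syi":{"g":57,"hlg":5,"odq":4}}

Derivation:
After op 1 (replace /jq/2 98): {"jq":[56,56,98,30,40],"syi":{"g":57,"hlg":5,"odq":80,"q":62}}
After op 2 (replace /jq 4): {"jq":4,"syi":{"g":57,"hlg":5,"odq":80,"q":62}}
After op 3 (remove /syi/q): {"jq":4,"syi":{"g":57,"hlg":5,"odq":80}}
After op 4 (replace /jq 41): {"jq":41,"syi":{"g":57,"hlg":5,"odq":80}}
After op 5 (replace /syi/odq 4): {"jq":41,"syi":{"g":57,"hlg":5,"odq":4}}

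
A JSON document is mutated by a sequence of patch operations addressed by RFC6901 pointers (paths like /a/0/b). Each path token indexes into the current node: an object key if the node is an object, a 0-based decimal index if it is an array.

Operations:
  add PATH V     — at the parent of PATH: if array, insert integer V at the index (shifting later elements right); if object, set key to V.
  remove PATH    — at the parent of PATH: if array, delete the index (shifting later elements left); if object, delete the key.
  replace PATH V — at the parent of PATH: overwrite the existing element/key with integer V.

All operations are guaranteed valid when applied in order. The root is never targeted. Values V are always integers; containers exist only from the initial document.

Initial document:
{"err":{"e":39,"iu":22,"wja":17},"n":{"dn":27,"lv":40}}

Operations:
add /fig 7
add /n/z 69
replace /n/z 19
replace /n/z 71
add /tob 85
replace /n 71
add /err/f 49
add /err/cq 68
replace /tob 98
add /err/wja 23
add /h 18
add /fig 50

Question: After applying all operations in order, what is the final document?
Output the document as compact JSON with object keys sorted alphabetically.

After op 1 (add /fig 7): {"err":{"e":39,"iu":22,"wja":17},"fig":7,"n":{"dn":27,"lv":40}}
After op 2 (add /n/z 69): {"err":{"e":39,"iu":22,"wja":17},"fig":7,"n":{"dn":27,"lv":40,"z":69}}
After op 3 (replace /n/z 19): {"err":{"e":39,"iu":22,"wja":17},"fig":7,"n":{"dn":27,"lv":40,"z":19}}
After op 4 (replace /n/z 71): {"err":{"e":39,"iu":22,"wja":17},"fig":7,"n":{"dn":27,"lv":40,"z":71}}
After op 5 (add /tob 85): {"err":{"e":39,"iu":22,"wja":17},"fig":7,"n":{"dn":27,"lv":40,"z":71},"tob":85}
After op 6 (replace /n 71): {"err":{"e":39,"iu":22,"wja":17},"fig":7,"n":71,"tob":85}
After op 7 (add /err/f 49): {"err":{"e":39,"f":49,"iu":22,"wja":17},"fig":7,"n":71,"tob":85}
After op 8 (add /err/cq 68): {"err":{"cq":68,"e":39,"f":49,"iu":22,"wja":17},"fig":7,"n":71,"tob":85}
After op 9 (replace /tob 98): {"err":{"cq":68,"e":39,"f":49,"iu":22,"wja":17},"fig":7,"n":71,"tob":98}
After op 10 (add /err/wja 23): {"err":{"cq":68,"e":39,"f":49,"iu":22,"wja":23},"fig":7,"n":71,"tob":98}
After op 11 (add /h 18): {"err":{"cq":68,"e":39,"f":49,"iu":22,"wja":23},"fig":7,"h":18,"n":71,"tob":98}
After op 12 (add /fig 50): {"err":{"cq":68,"e":39,"f":49,"iu":22,"wja":23},"fig":50,"h":18,"n":71,"tob":98}

Answer: {"err":{"cq":68,"e":39,"f":49,"iu":22,"wja":23},"fig":50,"h":18,"n":71,"tob":98}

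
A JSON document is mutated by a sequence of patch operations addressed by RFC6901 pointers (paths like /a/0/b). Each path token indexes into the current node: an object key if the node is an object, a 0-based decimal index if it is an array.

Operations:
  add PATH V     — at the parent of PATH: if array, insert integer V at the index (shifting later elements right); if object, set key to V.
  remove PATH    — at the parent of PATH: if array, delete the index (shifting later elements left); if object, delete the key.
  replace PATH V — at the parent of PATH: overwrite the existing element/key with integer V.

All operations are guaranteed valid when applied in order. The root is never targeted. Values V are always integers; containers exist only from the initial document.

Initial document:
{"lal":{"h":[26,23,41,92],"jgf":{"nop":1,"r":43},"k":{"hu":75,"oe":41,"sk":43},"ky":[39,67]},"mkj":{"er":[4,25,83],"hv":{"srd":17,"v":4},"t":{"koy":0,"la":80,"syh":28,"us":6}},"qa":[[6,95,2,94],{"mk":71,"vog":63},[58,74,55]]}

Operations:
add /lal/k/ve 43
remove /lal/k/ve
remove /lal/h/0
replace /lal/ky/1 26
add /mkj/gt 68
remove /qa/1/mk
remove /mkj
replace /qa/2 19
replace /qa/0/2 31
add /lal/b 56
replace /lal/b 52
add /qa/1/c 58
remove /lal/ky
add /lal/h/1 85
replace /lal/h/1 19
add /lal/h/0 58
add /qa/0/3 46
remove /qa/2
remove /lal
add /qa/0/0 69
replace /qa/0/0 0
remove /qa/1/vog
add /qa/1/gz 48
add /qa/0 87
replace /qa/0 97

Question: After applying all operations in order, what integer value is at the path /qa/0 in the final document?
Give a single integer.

Answer: 97

Derivation:
After op 1 (add /lal/k/ve 43): {"lal":{"h":[26,23,41,92],"jgf":{"nop":1,"r":43},"k":{"hu":75,"oe":41,"sk":43,"ve":43},"ky":[39,67]},"mkj":{"er":[4,25,83],"hv":{"srd":17,"v":4},"t":{"koy":0,"la":80,"syh":28,"us":6}},"qa":[[6,95,2,94],{"mk":71,"vog":63},[58,74,55]]}
After op 2 (remove /lal/k/ve): {"lal":{"h":[26,23,41,92],"jgf":{"nop":1,"r":43},"k":{"hu":75,"oe":41,"sk":43},"ky":[39,67]},"mkj":{"er":[4,25,83],"hv":{"srd":17,"v":4},"t":{"koy":0,"la":80,"syh":28,"us":6}},"qa":[[6,95,2,94],{"mk":71,"vog":63},[58,74,55]]}
After op 3 (remove /lal/h/0): {"lal":{"h":[23,41,92],"jgf":{"nop":1,"r":43},"k":{"hu":75,"oe":41,"sk":43},"ky":[39,67]},"mkj":{"er":[4,25,83],"hv":{"srd":17,"v":4},"t":{"koy":0,"la":80,"syh":28,"us":6}},"qa":[[6,95,2,94],{"mk":71,"vog":63},[58,74,55]]}
After op 4 (replace /lal/ky/1 26): {"lal":{"h":[23,41,92],"jgf":{"nop":1,"r":43},"k":{"hu":75,"oe":41,"sk":43},"ky":[39,26]},"mkj":{"er":[4,25,83],"hv":{"srd":17,"v":4},"t":{"koy":0,"la":80,"syh":28,"us":6}},"qa":[[6,95,2,94],{"mk":71,"vog":63},[58,74,55]]}
After op 5 (add /mkj/gt 68): {"lal":{"h":[23,41,92],"jgf":{"nop":1,"r":43},"k":{"hu":75,"oe":41,"sk":43},"ky":[39,26]},"mkj":{"er":[4,25,83],"gt":68,"hv":{"srd":17,"v":4},"t":{"koy":0,"la":80,"syh":28,"us":6}},"qa":[[6,95,2,94],{"mk":71,"vog":63},[58,74,55]]}
After op 6 (remove /qa/1/mk): {"lal":{"h":[23,41,92],"jgf":{"nop":1,"r":43},"k":{"hu":75,"oe":41,"sk":43},"ky":[39,26]},"mkj":{"er":[4,25,83],"gt":68,"hv":{"srd":17,"v":4},"t":{"koy":0,"la":80,"syh":28,"us":6}},"qa":[[6,95,2,94],{"vog":63},[58,74,55]]}
After op 7 (remove /mkj): {"lal":{"h":[23,41,92],"jgf":{"nop":1,"r":43},"k":{"hu":75,"oe":41,"sk":43},"ky":[39,26]},"qa":[[6,95,2,94],{"vog":63},[58,74,55]]}
After op 8 (replace /qa/2 19): {"lal":{"h":[23,41,92],"jgf":{"nop":1,"r":43},"k":{"hu":75,"oe":41,"sk":43},"ky":[39,26]},"qa":[[6,95,2,94],{"vog":63},19]}
After op 9 (replace /qa/0/2 31): {"lal":{"h":[23,41,92],"jgf":{"nop":1,"r":43},"k":{"hu":75,"oe":41,"sk":43},"ky":[39,26]},"qa":[[6,95,31,94],{"vog":63},19]}
After op 10 (add /lal/b 56): {"lal":{"b":56,"h":[23,41,92],"jgf":{"nop":1,"r":43},"k":{"hu":75,"oe":41,"sk":43},"ky":[39,26]},"qa":[[6,95,31,94],{"vog":63},19]}
After op 11 (replace /lal/b 52): {"lal":{"b":52,"h":[23,41,92],"jgf":{"nop":1,"r":43},"k":{"hu":75,"oe":41,"sk":43},"ky":[39,26]},"qa":[[6,95,31,94],{"vog":63},19]}
After op 12 (add /qa/1/c 58): {"lal":{"b":52,"h":[23,41,92],"jgf":{"nop":1,"r":43},"k":{"hu":75,"oe":41,"sk":43},"ky":[39,26]},"qa":[[6,95,31,94],{"c":58,"vog":63},19]}
After op 13 (remove /lal/ky): {"lal":{"b":52,"h":[23,41,92],"jgf":{"nop":1,"r":43},"k":{"hu":75,"oe":41,"sk":43}},"qa":[[6,95,31,94],{"c":58,"vog":63},19]}
After op 14 (add /lal/h/1 85): {"lal":{"b":52,"h":[23,85,41,92],"jgf":{"nop":1,"r":43},"k":{"hu":75,"oe":41,"sk":43}},"qa":[[6,95,31,94],{"c":58,"vog":63},19]}
After op 15 (replace /lal/h/1 19): {"lal":{"b":52,"h":[23,19,41,92],"jgf":{"nop":1,"r":43},"k":{"hu":75,"oe":41,"sk":43}},"qa":[[6,95,31,94],{"c":58,"vog":63},19]}
After op 16 (add /lal/h/0 58): {"lal":{"b":52,"h":[58,23,19,41,92],"jgf":{"nop":1,"r":43},"k":{"hu":75,"oe":41,"sk":43}},"qa":[[6,95,31,94],{"c":58,"vog":63},19]}
After op 17 (add /qa/0/3 46): {"lal":{"b":52,"h":[58,23,19,41,92],"jgf":{"nop":1,"r":43},"k":{"hu":75,"oe":41,"sk":43}},"qa":[[6,95,31,46,94],{"c":58,"vog":63},19]}
After op 18 (remove /qa/2): {"lal":{"b":52,"h":[58,23,19,41,92],"jgf":{"nop":1,"r":43},"k":{"hu":75,"oe":41,"sk":43}},"qa":[[6,95,31,46,94],{"c":58,"vog":63}]}
After op 19 (remove /lal): {"qa":[[6,95,31,46,94],{"c":58,"vog":63}]}
After op 20 (add /qa/0/0 69): {"qa":[[69,6,95,31,46,94],{"c":58,"vog":63}]}
After op 21 (replace /qa/0/0 0): {"qa":[[0,6,95,31,46,94],{"c":58,"vog":63}]}
After op 22 (remove /qa/1/vog): {"qa":[[0,6,95,31,46,94],{"c":58}]}
After op 23 (add /qa/1/gz 48): {"qa":[[0,6,95,31,46,94],{"c":58,"gz":48}]}
After op 24 (add /qa/0 87): {"qa":[87,[0,6,95,31,46,94],{"c":58,"gz":48}]}
After op 25 (replace /qa/0 97): {"qa":[97,[0,6,95,31,46,94],{"c":58,"gz":48}]}
Value at /qa/0: 97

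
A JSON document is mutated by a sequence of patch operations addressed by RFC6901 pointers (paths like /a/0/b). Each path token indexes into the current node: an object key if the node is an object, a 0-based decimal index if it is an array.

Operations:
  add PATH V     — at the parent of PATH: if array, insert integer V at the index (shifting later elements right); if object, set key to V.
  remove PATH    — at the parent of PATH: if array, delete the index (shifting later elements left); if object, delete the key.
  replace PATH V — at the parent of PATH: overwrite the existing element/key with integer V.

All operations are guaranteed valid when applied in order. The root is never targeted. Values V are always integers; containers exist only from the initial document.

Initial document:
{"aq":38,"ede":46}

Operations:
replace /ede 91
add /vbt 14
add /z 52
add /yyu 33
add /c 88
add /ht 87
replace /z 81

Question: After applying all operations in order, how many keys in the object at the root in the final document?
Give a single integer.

After op 1 (replace /ede 91): {"aq":38,"ede":91}
After op 2 (add /vbt 14): {"aq":38,"ede":91,"vbt":14}
After op 3 (add /z 52): {"aq":38,"ede":91,"vbt":14,"z":52}
After op 4 (add /yyu 33): {"aq":38,"ede":91,"vbt":14,"yyu":33,"z":52}
After op 5 (add /c 88): {"aq":38,"c":88,"ede":91,"vbt":14,"yyu":33,"z":52}
After op 6 (add /ht 87): {"aq":38,"c":88,"ede":91,"ht":87,"vbt":14,"yyu":33,"z":52}
After op 7 (replace /z 81): {"aq":38,"c":88,"ede":91,"ht":87,"vbt":14,"yyu":33,"z":81}
Size at the root: 7

Answer: 7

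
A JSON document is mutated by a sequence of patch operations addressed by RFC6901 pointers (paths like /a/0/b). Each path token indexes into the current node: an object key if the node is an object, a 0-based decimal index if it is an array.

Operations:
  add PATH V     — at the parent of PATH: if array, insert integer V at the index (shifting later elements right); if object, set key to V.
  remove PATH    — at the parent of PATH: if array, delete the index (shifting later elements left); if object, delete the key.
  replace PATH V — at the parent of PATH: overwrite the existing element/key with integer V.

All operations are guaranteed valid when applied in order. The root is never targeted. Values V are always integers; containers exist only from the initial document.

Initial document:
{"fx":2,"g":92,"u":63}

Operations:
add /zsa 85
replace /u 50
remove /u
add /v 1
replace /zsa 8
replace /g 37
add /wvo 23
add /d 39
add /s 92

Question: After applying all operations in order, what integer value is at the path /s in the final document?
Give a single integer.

After op 1 (add /zsa 85): {"fx":2,"g":92,"u":63,"zsa":85}
After op 2 (replace /u 50): {"fx":2,"g":92,"u":50,"zsa":85}
After op 3 (remove /u): {"fx":2,"g":92,"zsa":85}
After op 4 (add /v 1): {"fx":2,"g":92,"v":1,"zsa":85}
After op 5 (replace /zsa 8): {"fx":2,"g":92,"v":1,"zsa":8}
After op 6 (replace /g 37): {"fx":2,"g":37,"v":1,"zsa":8}
After op 7 (add /wvo 23): {"fx":2,"g":37,"v":1,"wvo":23,"zsa":8}
After op 8 (add /d 39): {"d":39,"fx":2,"g":37,"v":1,"wvo":23,"zsa":8}
After op 9 (add /s 92): {"d":39,"fx":2,"g":37,"s":92,"v":1,"wvo":23,"zsa":8}
Value at /s: 92

Answer: 92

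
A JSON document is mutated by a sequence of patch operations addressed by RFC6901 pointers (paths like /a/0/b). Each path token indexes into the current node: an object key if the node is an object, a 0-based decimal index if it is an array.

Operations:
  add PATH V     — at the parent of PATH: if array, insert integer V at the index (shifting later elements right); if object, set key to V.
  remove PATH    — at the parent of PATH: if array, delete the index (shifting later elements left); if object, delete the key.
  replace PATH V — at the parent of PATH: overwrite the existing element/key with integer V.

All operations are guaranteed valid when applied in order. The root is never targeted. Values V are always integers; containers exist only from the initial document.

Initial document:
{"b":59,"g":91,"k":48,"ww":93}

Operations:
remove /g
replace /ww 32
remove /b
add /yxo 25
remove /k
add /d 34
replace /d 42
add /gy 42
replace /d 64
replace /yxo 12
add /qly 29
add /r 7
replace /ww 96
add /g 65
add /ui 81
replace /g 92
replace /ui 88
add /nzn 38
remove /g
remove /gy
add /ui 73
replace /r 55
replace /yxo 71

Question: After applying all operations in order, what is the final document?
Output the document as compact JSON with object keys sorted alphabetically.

After op 1 (remove /g): {"b":59,"k":48,"ww":93}
After op 2 (replace /ww 32): {"b":59,"k":48,"ww":32}
After op 3 (remove /b): {"k":48,"ww":32}
After op 4 (add /yxo 25): {"k":48,"ww":32,"yxo":25}
After op 5 (remove /k): {"ww":32,"yxo":25}
After op 6 (add /d 34): {"d":34,"ww":32,"yxo":25}
After op 7 (replace /d 42): {"d":42,"ww":32,"yxo":25}
After op 8 (add /gy 42): {"d":42,"gy":42,"ww":32,"yxo":25}
After op 9 (replace /d 64): {"d":64,"gy":42,"ww":32,"yxo":25}
After op 10 (replace /yxo 12): {"d":64,"gy":42,"ww":32,"yxo":12}
After op 11 (add /qly 29): {"d":64,"gy":42,"qly":29,"ww":32,"yxo":12}
After op 12 (add /r 7): {"d":64,"gy":42,"qly":29,"r":7,"ww":32,"yxo":12}
After op 13 (replace /ww 96): {"d":64,"gy":42,"qly":29,"r":7,"ww":96,"yxo":12}
After op 14 (add /g 65): {"d":64,"g":65,"gy":42,"qly":29,"r":7,"ww":96,"yxo":12}
After op 15 (add /ui 81): {"d":64,"g":65,"gy":42,"qly":29,"r":7,"ui":81,"ww":96,"yxo":12}
After op 16 (replace /g 92): {"d":64,"g":92,"gy":42,"qly":29,"r":7,"ui":81,"ww":96,"yxo":12}
After op 17 (replace /ui 88): {"d":64,"g":92,"gy":42,"qly":29,"r":7,"ui":88,"ww":96,"yxo":12}
After op 18 (add /nzn 38): {"d":64,"g":92,"gy":42,"nzn":38,"qly":29,"r":7,"ui":88,"ww":96,"yxo":12}
After op 19 (remove /g): {"d":64,"gy":42,"nzn":38,"qly":29,"r":7,"ui":88,"ww":96,"yxo":12}
After op 20 (remove /gy): {"d":64,"nzn":38,"qly":29,"r":7,"ui":88,"ww":96,"yxo":12}
After op 21 (add /ui 73): {"d":64,"nzn":38,"qly":29,"r":7,"ui":73,"ww":96,"yxo":12}
After op 22 (replace /r 55): {"d":64,"nzn":38,"qly":29,"r":55,"ui":73,"ww":96,"yxo":12}
After op 23 (replace /yxo 71): {"d":64,"nzn":38,"qly":29,"r":55,"ui":73,"ww":96,"yxo":71}

Answer: {"d":64,"nzn":38,"qly":29,"r":55,"ui":73,"ww":96,"yxo":71}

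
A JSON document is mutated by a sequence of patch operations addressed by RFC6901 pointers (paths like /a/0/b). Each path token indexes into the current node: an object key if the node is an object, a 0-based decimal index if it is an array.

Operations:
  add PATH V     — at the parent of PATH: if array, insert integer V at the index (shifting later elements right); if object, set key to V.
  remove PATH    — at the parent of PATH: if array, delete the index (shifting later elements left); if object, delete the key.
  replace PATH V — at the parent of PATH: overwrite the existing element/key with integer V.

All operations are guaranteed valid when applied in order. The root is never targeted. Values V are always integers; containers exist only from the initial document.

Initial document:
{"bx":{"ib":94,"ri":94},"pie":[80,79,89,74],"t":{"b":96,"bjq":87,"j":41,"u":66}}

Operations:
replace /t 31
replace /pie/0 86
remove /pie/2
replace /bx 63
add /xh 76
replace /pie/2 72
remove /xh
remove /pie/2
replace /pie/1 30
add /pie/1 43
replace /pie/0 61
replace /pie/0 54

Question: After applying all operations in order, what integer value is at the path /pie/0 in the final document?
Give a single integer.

Answer: 54

Derivation:
After op 1 (replace /t 31): {"bx":{"ib":94,"ri":94},"pie":[80,79,89,74],"t":31}
After op 2 (replace /pie/0 86): {"bx":{"ib":94,"ri":94},"pie":[86,79,89,74],"t":31}
After op 3 (remove /pie/2): {"bx":{"ib":94,"ri":94},"pie":[86,79,74],"t":31}
After op 4 (replace /bx 63): {"bx":63,"pie":[86,79,74],"t":31}
After op 5 (add /xh 76): {"bx":63,"pie":[86,79,74],"t":31,"xh":76}
After op 6 (replace /pie/2 72): {"bx":63,"pie":[86,79,72],"t":31,"xh":76}
After op 7 (remove /xh): {"bx":63,"pie":[86,79,72],"t":31}
After op 8 (remove /pie/2): {"bx":63,"pie":[86,79],"t":31}
After op 9 (replace /pie/1 30): {"bx":63,"pie":[86,30],"t":31}
After op 10 (add /pie/1 43): {"bx":63,"pie":[86,43,30],"t":31}
After op 11 (replace /pie/0 61): {"bx":63,"pie":[61,43,30],"t":31}
After op 12 (replace /pie/0 54): {"bx":63,"pie":[54,43,30],"t":31}
Value at /pie/0: 54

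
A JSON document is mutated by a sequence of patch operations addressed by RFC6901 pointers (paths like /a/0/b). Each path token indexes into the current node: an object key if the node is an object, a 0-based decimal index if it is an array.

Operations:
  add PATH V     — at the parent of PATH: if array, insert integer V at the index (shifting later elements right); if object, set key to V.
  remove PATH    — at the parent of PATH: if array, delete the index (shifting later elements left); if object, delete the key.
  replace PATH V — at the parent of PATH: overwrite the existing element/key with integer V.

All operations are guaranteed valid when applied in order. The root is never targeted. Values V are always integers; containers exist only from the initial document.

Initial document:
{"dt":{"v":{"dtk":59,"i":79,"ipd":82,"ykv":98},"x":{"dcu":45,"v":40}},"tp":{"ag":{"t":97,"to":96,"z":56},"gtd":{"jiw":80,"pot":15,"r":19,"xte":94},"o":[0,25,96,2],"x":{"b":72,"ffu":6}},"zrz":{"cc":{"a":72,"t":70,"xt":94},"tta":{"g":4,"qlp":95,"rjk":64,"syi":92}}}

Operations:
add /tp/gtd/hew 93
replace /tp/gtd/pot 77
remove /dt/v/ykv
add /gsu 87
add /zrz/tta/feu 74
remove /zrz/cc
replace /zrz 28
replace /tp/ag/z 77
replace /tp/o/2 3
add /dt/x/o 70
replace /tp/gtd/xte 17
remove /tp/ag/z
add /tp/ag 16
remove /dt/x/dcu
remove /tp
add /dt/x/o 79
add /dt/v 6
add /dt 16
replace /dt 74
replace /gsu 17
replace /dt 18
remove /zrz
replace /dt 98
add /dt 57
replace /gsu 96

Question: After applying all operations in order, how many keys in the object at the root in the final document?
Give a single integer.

Answer: 2

Derivation:
After op 1 (add /tp/gtd/hew 93): {"dt":{"v":{"dtk":59,"i":79,"ipd":82,"ykv":98},"x":{"dcu":45,"v":40}},"tp":{"ag":{"t":97,"to":96,"z":56},"gtd":{"hew":93,"jiw":80,"pot":15,"r":19,"xte":94},"o":[0,25,96,2],"x":{"b":72,"ffu":6}},"zrz":{"cc":{"a":72,"t":70,"xt":94},"tta":{"g":4,"qlp":95,"rjk":64,"syi":92}}}
After op 2 (replace /tp/gtd/pot 77): {"dt":{"v":{"dtk":59,"i":79,"ipd":82,"ykv":98},"x":{"dcu":45,"v":40}},"tp":{"ag":{"t":97,"to":96,"z":56},"gtd":{"hew":93,"jiw":80,"pot":77,"r":19,"xte":94},"o":[0,25,96,2],"x":{"b":72,"ffu":6}},"zrz":{"cc":{"a":72,"t":70,"xt":94},"tta":{"g":4,"qlp":95,"rjk":64,"syi":92}}}
After op 3 (remove /dt/v/ykv): {"dt":{"v":{"dtk":59,"i":79,"ipd":82},"x":{"dcu":45,"v":40}},"tp":{"ag":{"t":97,"to":96,"z":56},"gtd":{"hew":93,"jiw":80,"pot":77,"r":19,"xte":94},"o":[0,25,96,2],"x":{"b":72,"ffu":6}},"zrz":{"cc":{"a":72,"t":70,"xt":94},"tta":{"g":4,"qlp":95,"rjk":64,"syi":92}}}
After op 4 (add /gsu 87): {"dt":{"v":{"dtk":59,"i":79,"ipd":82},"x":{"dcu":45,"v":40}},"gsu":87,"tp":{"ag":{"t":97,"to":96,"z":56},"gtd":{"hew":93,"jiw":80,"pot":77,"r":19,"xte":94},"o":[0,25,96,2],"x":{"b":72,"ffu":6}},"zrz":{"cc":{"a":72,"t":70,"xt":94},"tta":{"g":4,"qlp":95,"rjk":64,"syi":92}}}
After op 5 (add /zrz/tta/feu 74): {"dt":{"v":{"dtk":59,"i":79,"ipd":82},"x":{"dcu":45,"v":40}},"gsu":87,"tp":{"ag":{"t":97,"to":96,"z":56},"gtd":{"hew":93,"jiw":80,"pot":77,"r":19,"xte":94},"o":[0,25,96,2],"x":{"b":72,"ffu":6}},"zrz":{"cc":{"a":72,"t":70,"xt":94},"tta":{"feu":74,"g":4,"qlp":95,"rjk":64,"syi":92}}}
After op 6 (remove /zrz/cc): {"dt":{"v":{"dtk":59,"i":79,"ipd":82},"x":{"dcu":45,"v":40}},"gsu":87,"tp":{"ag":{"t":97,"to":96,"z":56},"gtd":{"hew":93,"jiw":80,"pot":77,"r":19,"xte":94},"o":[0,25,96,2],"x":{"b":72,"ffu":6}},"zrz":{"tta":{"feu":74,"g":4,"qlp":95,"rjk":64,"syi":92}}}
After op 7 (replace /zrz 28): {"dt":{"v":{"dtk":59,"i":79,"ipd":82},"x":{"dcu":45,"v":40}},"gsu":87,"tp":{"ag":{"t":97,"to":96,"z":56},"gtd":{"hew":93,"jiw":80,"pot":77,"r":19,"xte":94},"o":[0,25,96,2],"x":{"b":72,"ffu":6}},"zrz":28}
After op 8 (replace /tp/ag/z 77): {"dt":{"v":{"dtk":59,"i":79,"ipd":82},"x":{"dcu":45,"v":40}},"gsu":87,"tp":{"ag":{"t":97,"to":96,"z":77},"gtd":{"hew":93,"jiw":80,"pot":77,"r":19,"xte":94},"o":[0,25,96,2],"x":{"b":72,"ffu":6}},"zrz":28}
After op 9 (replace /tp/o/2 3): {"dt":{"v":{"dtk":59,"i":79,"ipd":82},"x":{"dcu":45,"v":40}},"gsu":87,"tp":{"ag":{"t":97,"to":96,"z":77},"gtd":{"hew":93,"jiw":80,"pot":77,"r":19,"xte":94},"o":[0,25,3,2],"x":{"b":72,"ffu":6}},"zrz":28}
After op 10 (add /dt/x/o 70): {"dt":{"v":{"dtk":59,"i":79,"ipd":82},"x":{"dcu":45,"o":70,"v":40}},"gsu":87,"tp":{"ag":{"t":97,"to":96,"z":77},"gtd":{"hew":93,"jiw":80,"pot":77,"r":19,"xte":94},"o":[0,25,3,2],"x":{"b":72,"ffu":6}},"zrz":28}
After op 11 (replace /tp/gtd/xte 17): {"dt":{"v":{"dtk":59,"i":79,"ipd":82},"x":{"dcu":45,"o":70,"v":40}},"gsu":87,"tp":{"ag":{"t":97,"to":96,"z":77},"gtd":{"hew":93,"jiw":80,"pot":77,"r":19,"xte":17},"o":[0,25,3,2],"x":{"b":72,"ffu":6}},"zrz":28}
After op 12 (remove /tp/ag/z): {"dt":{"v":{"dtk":59,"i":79,"ipd":82},"x":{"dcu":45,"o":70,"v":40}},"gsu":87,"tp":{"ag":{"t":97,"to":96},"gtd":{"hew":93,"jiw":80,"pot":77,"r":19,"xte":17},"o":[0,25,3,2],"x":{"b":72,"ffu":6}},"zrz":28}
After op 13 (add /tp/ag 16): {"dt":{"v":{"dtk":59,"i":79,"ipd":82},"x":{"dcu":45,"o":70,"v":40}},"gsu":87,"tp":{"ag":16,"gtd":{"hew":93,"jiw":80,"pot":77,"r":19,"xte":17},"o":[0,25,3,2],"x":{"b":72,"ffu":6}},"zrz":28}
After op 14 (remove /dt/x/dcu): {"dt":{"v":{"dtk":59,"i":79,"ipd":82},"x":{"o":70,"v":40}},"gsu":87,"tp":{"ag":16,"gtd":{"hew":93,"jiw":80,"pot":77,"r":19,"xte":17},"o":[0,25,3,2],"x":{"b":72,"ffu":6}},"zrz":28}
After op 15 (remove /tp): {"dt":{"v":{"dtk":59,"i":79,"ipd":82},"x":{"o":70,"v":40}},"gsu":87,"zrz":28}
After op 16 (add /dt/x/o 79): {"dt":{"v":{"dtk":59,"i":79,"ipd":82},"x":{"o":79,"v":40}},"gsu":87,"zrz":28}
After op 17 (add /dt/v 6): {"dt":{"v":6,"x":{"o":79,"v":40}},"gsu":87,"zrz":28}
After op 18 (add /dt 16): {"dt":16,"gsu":87,"zrz":28}
After op 19 (replace /dt 74): {"dt":74,"gsu":87,"zrz":28}
After op 20 (replace /gsu 17): {"dt":74,"gsu":17,"zrz":28}
After op 21 (replace /dt 18): {"dt":18,"gsu":17,"zrz":28}
After op 22 (remove /zrz): {"dt":18,"gsu":17}
After op 23 (replace /dt 98): {"dt":98,"gsu":17}
After op 24 (add /dt 57): {"dt":57,"gsu":17}
After op 25 (replace /gsu 96): {"dt":57,"gsu":96}
Size at the root: 2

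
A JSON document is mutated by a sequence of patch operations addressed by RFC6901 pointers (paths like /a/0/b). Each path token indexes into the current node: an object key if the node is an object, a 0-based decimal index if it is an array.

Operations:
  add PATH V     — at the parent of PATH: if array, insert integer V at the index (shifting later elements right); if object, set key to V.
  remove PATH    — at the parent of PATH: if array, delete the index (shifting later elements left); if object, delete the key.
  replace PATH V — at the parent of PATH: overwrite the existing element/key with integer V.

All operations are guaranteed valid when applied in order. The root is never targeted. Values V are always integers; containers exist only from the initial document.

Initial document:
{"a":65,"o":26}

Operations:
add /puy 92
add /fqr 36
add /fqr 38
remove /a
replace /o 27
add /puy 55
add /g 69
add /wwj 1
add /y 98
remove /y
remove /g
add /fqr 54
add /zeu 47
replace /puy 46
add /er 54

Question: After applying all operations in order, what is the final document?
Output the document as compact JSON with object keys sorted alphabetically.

After op 1 (add /puy 92): {"a":65,"o":26,"puy":92}
After op 2 (add /fqr 36): {"a":65,"fqr":36,"o":26,"puy":92}
After op 3 (add /fqr 38): {"a":65,"fqr":38,"o":26,"puy":92}
After op 4 (remove /a): {"fqr":38,"o":26,"puy":92}
After op 5 (replace /o 27): {"fqr":38,"o":27,"puy":92}
After op 6 (add /puy 55): {"fqr":38,"o":27,"puy":55}
After op 7 (add /g 69): {"fqr":38,"g":69,"o":27,"puy":55}
After op 8 (add /wwj 1): {"fqr":38,"g":69,"o":27,"puy":55,"wwj":1}
After op 9 (add /y 98): {"fqr":38,"g":69,"o":27,"puy":55,"wwj":1,"y":98}
After op 10 (remove /y): {"fqr":38,"g":69,"o":27,"puy":55,"wwj":1}
After op 11 (remove /g): {"fqr":38,"o":27,"puy":55,"wwj":1}
After op 12 (add /fqr 54): {"fqr":54,"o":27,"puy":55,"wwj":1}
After op 13 (add /zeu 47): {"fqr":54,"o":27,"puy":55,"wwj":1,"zeu":47}
After op 14 (replace /puy 46): {"fqr":54,"o":27,"puy":46,"wwj":1,"zeu":47}
After op 15 (add /er 54): {"er":54,"fqr":54,"o":27,"puy":46,"wwj":1,"zeu":47}

Answer: {"er":54,"fqr":54,"o":27,"puy":46,"wwj":1,"zeu":47}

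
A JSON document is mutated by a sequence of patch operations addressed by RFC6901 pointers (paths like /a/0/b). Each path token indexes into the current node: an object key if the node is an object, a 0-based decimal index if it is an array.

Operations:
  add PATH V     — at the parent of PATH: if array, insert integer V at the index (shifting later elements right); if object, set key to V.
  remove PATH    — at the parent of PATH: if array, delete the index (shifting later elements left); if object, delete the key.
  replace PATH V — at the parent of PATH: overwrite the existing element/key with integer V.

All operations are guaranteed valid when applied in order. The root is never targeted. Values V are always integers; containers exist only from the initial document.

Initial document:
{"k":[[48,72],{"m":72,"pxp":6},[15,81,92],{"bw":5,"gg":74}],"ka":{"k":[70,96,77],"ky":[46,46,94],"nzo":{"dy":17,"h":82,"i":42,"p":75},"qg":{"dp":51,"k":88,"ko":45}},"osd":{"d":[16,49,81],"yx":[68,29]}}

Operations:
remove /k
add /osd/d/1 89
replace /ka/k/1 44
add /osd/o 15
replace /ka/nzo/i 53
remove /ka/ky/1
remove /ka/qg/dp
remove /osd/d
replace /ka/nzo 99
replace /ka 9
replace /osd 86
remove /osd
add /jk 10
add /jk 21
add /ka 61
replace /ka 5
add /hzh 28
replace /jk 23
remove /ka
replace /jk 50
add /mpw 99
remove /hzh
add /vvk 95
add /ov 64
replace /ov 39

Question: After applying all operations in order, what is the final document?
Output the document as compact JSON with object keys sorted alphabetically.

After op 1 (remove /k): {"ka":{"k":[70,96,77],"ky":[46,46,94],"nzo":{"dy":17,"h":82,"i":42,"p":75},"qg":{"dp":51,"k":88,"ko":45}},"osd":{"d":[16,49,81],"yx":[68,29]}}
After op 2 (add /osd/d/1 89): {"ka":{"k":[70,96,77],"ky":[46,46,94],"nzo":{"dy":17,"h":82,"i":42,"p":75},"qg":{"dp":51,"k":88,"ko":45}},"osd":{"d":[16,89,49,81],"yx":[68,29]}}
After op 3 (replace /ka/k/1 44): {"ka":{"k":[70,44,77],"ky":[46,46,94],"nzo":{"dy":17,"h":82,"i":42,"p":75},"qg":{"dp":51,"k":88,"ko":45}},"osd":{"d":[16,89,49,81],"yx":[68,29]}}
After op 4 (add /osd/o 15): {"ka":{"k":[70,44,77],"ky":[46,46,94],"nzo":{"dy":17,"h":82,"i":42,"p":75},"qg":{"dp":51,"k":88,"ko":45}},"osd":{"d":[16,89,49,81],"o":15,"yx":[68,29]}}
After op 5 (replace /ka/nzo/i 53): {"ka":{"k":[70,44,77],"ky":[46,46,94],"nzo":{"dy":17,"h":82,"i":53,"p":75},"qg":{"dp":51,"k":88,"ko":45}},"osd":{"d":[16,89,49,81],"o":15,"yx":[68,29]}}
After op 6 (remove /ka/ky/1): {"ka":{"k":[70,44,77],"ky":[46,94],"nzo":{"dy":17,"h":82,"i":53,"p":75},"qg":{"dp":51,"k":88,"ko":45}},"osd":{"d":[16,89,49,81],"o":15,"yx":[68,29]}}
After op 7 (remove /ka/qg/dp): {"ka":{"k":[70,44,77],"ky":[46,94],"nzo":{"dy":17,"h":82,"i":53,"p":75},"qg":{"k":88,"ko":45}},"osd":{"d":[16,89,49,81],"o":15,"yx":[68,29]}}
After op 8 (remove /osd/d): {"ka":{"k":[70,44,77],"ky":[46,94],"nzo":{"dy":17,"h":82,"i":53,"p":75},"qg":{"k":88,"ko":45}},"osd":{"o":15,"yx":[68,29]}}
After op 9 (replace /ka/nzo 99): {"ka":{"k":[70,44,77],"ky":[46,94],"nzo":99,"qg":{"k":88,"ko":45}},"osd":{"o":15,"yx":[68,29]}}
After op 10 (replace /ka 9): {"ka":9,"osd":{"o":15,"yx":[68,29]}}
After op 11 (replace /osd 86): {"ka":9,"osd":86}
After op 12 (remove /osd): {"ka":9}
After op 13 (add /jk 10): {"jk":10,"ka":9}
After op 14 (add /jk 21): {"jk":21,"ka":9}
After op 15 (add /ka 61): {"jk":21,"ka":61}
After op 16 (replace /ka 5): {"jk":21,"ka":5}
After op 17 (add /hzh 28): {"hzh":28,"jk":21,"ka":5}
After op 18 (replace /jk 23): {"hzh":28,"jk":23,"ka":5}
After op 19 (remove /ka): {"hzh":28,"jk":23}
After op 20 (replace /jk 50): {"hzh":28,"jk":50}
After op 21 (add /mpw 99): {"hzh":28,"jk":50,"mpw":99}
After op 22 (remove /hzh): {"jk":50,"mpw":99}
After op 23 (add /vvk 95): {"jk":50,"mpw":99,"vvk":95}
After op 24 (add /ov 64): {"jk":50,"mpw":99,"ov":64,"vvk":95}
After op 25 (replace /ov 39): {"jk":50,"mpw":99,"ov":39,"vvk":95}

Answer: {"jk":50,"mpw":99,"ov":39,"vvk":95}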